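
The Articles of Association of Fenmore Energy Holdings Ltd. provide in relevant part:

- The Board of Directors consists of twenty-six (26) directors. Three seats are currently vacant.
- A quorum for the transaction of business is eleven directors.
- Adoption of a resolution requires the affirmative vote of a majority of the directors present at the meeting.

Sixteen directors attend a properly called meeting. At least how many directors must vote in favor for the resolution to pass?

9

The resolution requires a majority of the directors present (16).
A majority of 16 is 9.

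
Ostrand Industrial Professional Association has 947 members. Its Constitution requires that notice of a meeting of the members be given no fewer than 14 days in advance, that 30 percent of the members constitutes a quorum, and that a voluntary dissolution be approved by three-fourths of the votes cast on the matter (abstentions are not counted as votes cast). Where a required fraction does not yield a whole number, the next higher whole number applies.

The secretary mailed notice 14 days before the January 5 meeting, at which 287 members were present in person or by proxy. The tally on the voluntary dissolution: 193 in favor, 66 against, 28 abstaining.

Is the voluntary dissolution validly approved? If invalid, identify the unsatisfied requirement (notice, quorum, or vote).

Notice: 14 days given; 14 required. Satisfied.
Quorum: 30% of 947 = 284.10, rounded up to 285; 287 present. Satisfied.
Vote: requires three-fourths of the votes cast (287 − 28 abstaining = 259); 3/4 of 259 = 194.25, rounded up to 195, so 195 needed; 193 in favor. Not satisfied.

Invalid — vote requirement not satisfied.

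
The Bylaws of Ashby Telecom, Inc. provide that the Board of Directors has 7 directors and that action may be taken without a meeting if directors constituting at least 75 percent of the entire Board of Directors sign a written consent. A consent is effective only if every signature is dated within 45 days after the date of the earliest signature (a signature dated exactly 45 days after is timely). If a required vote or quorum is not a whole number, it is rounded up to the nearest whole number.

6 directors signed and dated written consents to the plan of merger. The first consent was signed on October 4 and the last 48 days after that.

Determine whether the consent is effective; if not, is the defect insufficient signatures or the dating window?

Not effective — dating-window requirement not satisfied.

Signatures required: at least 75 percent of 7 — 3/4 of 7 = 5.25, rounded up to 6, so 6 needed; 6 signed. Sufficient.
Dating window: the latest signature is 48 days after the earliest; the limit is 45 days. Outside the window.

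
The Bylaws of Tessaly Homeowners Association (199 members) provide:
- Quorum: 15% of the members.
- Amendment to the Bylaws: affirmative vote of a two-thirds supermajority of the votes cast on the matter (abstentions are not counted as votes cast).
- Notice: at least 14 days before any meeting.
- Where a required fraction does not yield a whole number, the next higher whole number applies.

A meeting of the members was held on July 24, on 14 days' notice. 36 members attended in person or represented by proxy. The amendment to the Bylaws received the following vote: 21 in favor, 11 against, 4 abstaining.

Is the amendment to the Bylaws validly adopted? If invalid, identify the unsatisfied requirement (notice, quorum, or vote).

Notice: 14 days given; 14 required. Satisfied.
Quorum: 15% of 199 = 29.85, rounded up to 30; 36 present. Satisfied.
Vote: requires two-thirds of the votes cast (36 − 4 abstaining = 32); 2/3 of 32 = 21.33, rounded up to 22, so 22 needed; 21 in favor. Not satisfied.

Invalid — vote requirement not satisfied.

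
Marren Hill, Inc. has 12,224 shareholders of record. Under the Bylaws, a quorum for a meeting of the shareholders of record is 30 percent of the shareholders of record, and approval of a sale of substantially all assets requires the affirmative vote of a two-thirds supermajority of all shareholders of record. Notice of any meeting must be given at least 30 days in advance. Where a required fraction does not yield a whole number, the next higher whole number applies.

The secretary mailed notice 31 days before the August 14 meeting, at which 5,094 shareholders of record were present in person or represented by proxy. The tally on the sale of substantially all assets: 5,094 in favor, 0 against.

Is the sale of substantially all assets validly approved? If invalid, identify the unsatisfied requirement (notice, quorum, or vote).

Invalid — vote requirement not satisfied.

Notice: 31 days given; 30 required. Satisfied.
Quorum: 30% of 12,224 = 3,667.20, rounded up to 3,668; 5,094 present. Satisfied.
Vote: requires two-thirds of all shareholders of record (12,224); 2/3 of 12224 = 8149.33, rounded up to 8150, so 8,150 needed; 5,094 in favor. Not satisfied.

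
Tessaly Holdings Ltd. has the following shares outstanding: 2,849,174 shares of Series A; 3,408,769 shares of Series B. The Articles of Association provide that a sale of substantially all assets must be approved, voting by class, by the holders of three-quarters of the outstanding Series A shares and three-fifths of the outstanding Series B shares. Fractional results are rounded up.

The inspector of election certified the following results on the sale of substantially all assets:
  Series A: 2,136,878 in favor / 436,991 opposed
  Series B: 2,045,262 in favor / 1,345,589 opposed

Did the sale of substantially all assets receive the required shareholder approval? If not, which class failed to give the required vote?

Series A: 3/4 of 2849174 = 2136880.50, rounded up to 2136881; 2,136,881 required, 2,136,878 in favor — not approved.
Series B: 3/5 of 3408769 = 2045261.40, rounded up to 2045262; 2,045,262 required, 2,045,262 in favor — approved.

Not approved — the Series A shares did not give the required vote.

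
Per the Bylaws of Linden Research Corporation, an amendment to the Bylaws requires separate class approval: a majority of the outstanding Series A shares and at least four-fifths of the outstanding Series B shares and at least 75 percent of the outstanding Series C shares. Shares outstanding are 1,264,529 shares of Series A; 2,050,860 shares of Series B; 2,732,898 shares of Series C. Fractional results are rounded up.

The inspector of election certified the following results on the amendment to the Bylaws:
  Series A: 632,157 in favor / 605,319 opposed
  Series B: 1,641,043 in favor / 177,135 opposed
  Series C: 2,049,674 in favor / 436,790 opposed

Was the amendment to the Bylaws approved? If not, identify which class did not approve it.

Series A: a majority of 1264529 is 632265; 632,265 required, 632,157 in favor — not approved.
Series B: 4/5 of 2050860 = 1640688; 1,640,688 required, 1,641,043 in favor — approved.
Series C: 3/4 of 2732898 = 2049673.50, rounded up to 2049674; 2,049,674 required, 2,049,674 in favor — approved.

Not approved — the Series A shares did not give the required vote.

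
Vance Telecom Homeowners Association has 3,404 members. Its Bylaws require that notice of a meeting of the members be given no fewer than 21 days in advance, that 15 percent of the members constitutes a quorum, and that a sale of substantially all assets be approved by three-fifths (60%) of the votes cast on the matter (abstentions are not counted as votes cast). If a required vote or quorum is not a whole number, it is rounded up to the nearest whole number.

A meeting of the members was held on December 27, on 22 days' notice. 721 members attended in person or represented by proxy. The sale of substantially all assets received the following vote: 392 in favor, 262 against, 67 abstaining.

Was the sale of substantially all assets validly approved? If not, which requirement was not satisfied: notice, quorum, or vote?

Invalid — vote requirement not satisfied.

Notice: 22 days given; 21 required. Satisfied.
Quorum: 15% of 3,404 = 510.60, rounded up to 511; 721 present. Satisfied.
Vote: requires three-fifths of the votes cast (721 − 67 abstaining = 654); 3/5 of 654 = 392.40, rounded up to 393, so 393 needed; 392 in favor. Not satisfied.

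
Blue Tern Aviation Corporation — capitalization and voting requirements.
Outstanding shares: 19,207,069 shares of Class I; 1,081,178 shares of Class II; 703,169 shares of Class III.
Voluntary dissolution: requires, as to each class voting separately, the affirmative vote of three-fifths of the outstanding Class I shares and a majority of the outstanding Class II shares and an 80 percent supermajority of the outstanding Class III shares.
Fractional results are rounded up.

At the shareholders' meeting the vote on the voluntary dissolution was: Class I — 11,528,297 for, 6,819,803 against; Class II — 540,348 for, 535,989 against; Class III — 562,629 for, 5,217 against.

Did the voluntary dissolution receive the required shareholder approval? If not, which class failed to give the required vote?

Class I: 3/5 of 19207069 = 11524241.40, rounded up to 11524242; 11,524,242 required, 11,528,297 in favor — approved.
Class II: a majority of 1081178 is 540590; 540,590 required, 540,348 in favor — not approved.
Class III: 4/5 of 703169 = 562535.20, rounded up to 562536; 562,536 required, 562,629 in favor — approved.

Not approved — the Class II shares did not give the required vote.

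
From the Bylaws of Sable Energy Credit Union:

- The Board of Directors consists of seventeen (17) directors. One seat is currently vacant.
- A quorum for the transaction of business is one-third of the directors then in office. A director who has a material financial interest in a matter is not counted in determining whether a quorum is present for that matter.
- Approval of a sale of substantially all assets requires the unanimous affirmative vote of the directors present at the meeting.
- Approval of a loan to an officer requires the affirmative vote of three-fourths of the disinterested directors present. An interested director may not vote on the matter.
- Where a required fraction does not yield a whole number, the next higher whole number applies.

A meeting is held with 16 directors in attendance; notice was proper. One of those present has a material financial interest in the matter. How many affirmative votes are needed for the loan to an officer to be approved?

The loan to an officer requires three-fourths of the disinterested directors present (16 − 1 = 15).
3/4 of 15 = 11.25, rounded up to 12.

12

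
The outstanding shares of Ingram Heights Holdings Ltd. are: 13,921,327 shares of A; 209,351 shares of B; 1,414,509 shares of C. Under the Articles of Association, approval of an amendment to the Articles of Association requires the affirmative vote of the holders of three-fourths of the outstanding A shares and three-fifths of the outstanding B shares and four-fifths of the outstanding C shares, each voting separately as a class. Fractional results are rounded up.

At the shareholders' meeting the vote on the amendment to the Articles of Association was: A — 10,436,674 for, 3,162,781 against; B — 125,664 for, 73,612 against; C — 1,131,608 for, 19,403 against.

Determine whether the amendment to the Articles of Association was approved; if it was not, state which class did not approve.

Not approved — the A shares did not give the required vote.

A: 3/4 of 13921327 = 10440995.25, rounded up to 10440996; 10,440,996 required, 10,436,674 in favor — not approved.
B: 3/5 of 209351 = 125610.60, rounded up to 125611; 125,611 required, 125,664 in favor — approved.
C: 4/5 of 1414509 = 1131607.20, rounded up to 1131608; 1,131,608 required, 1,131,608 in favor — approved.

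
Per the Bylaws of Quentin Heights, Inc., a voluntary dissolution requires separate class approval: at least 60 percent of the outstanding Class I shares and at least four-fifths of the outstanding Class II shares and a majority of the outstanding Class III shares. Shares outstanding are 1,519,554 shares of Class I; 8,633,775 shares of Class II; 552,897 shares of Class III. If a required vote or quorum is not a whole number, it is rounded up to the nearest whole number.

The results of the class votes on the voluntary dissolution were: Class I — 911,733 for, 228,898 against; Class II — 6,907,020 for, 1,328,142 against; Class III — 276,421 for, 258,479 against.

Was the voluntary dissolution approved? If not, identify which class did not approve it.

Class I: 3/5 of 1519554 = 911732.40, rounded up to 911733; 911,733 required, 911,733 in favor — approved.
Class II: 4/5 of 8633775 = 6907020; 6,907,020 required, 6,907,020 in favor — approved.
Class III: a majority of 552897 is 276449; 276,449 required, 276,421 in favor — not approved.

Not approved — the Class III shares did not give the required vote.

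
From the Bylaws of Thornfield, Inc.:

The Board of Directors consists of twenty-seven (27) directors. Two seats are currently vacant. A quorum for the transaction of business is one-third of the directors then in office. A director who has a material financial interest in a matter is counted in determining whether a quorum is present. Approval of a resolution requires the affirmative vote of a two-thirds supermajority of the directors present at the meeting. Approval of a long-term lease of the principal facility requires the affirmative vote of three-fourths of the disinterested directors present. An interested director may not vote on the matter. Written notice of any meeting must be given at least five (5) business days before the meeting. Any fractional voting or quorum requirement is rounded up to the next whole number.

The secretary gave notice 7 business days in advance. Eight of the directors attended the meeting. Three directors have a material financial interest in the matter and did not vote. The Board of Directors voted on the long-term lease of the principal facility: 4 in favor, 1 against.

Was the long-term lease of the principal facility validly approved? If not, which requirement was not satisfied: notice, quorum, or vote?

Invalid — quorum requirement not satisfied.

Notice: 7 business days given; 5 required (7 ≥ 5). Satisfied.
Quorum: 8 present (interested directors count toward quorum); quorum is 9. Not satisfied.
Vote: the long-term lease of the principal facility requires three-fourths of the disinterested directors present (8 − 3 = 5). 3/4 of 5 = 3.75, rounded up to 4, so 4 affirmative votes are needed; 4 voted in favor. Satisfied. (Moot — without a quorum no business can be validly transacted.)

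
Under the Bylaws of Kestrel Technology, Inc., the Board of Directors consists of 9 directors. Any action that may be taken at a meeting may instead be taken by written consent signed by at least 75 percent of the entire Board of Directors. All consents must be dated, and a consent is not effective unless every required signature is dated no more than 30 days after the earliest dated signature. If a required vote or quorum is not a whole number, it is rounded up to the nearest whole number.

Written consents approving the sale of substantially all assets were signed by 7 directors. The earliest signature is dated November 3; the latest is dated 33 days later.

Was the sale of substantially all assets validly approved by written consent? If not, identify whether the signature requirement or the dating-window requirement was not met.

Signatures required: at least 75 percent of 9 — 3/4 of 9 = 6.75, rounded up to 7, so 7 needed; 7 signed. Sufficient.
Dating window: the latest signature is 33 days after the earliest; the limit is 30 days. Outside the window.

Not effective — dating-window requirement not satisfied.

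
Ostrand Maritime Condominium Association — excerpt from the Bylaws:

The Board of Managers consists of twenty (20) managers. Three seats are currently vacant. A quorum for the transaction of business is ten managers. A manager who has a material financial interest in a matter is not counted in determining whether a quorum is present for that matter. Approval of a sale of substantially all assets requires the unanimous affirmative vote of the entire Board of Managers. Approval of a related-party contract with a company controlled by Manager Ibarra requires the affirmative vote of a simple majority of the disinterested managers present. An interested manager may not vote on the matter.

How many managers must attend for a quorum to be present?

The quorum is fixed at 10.

10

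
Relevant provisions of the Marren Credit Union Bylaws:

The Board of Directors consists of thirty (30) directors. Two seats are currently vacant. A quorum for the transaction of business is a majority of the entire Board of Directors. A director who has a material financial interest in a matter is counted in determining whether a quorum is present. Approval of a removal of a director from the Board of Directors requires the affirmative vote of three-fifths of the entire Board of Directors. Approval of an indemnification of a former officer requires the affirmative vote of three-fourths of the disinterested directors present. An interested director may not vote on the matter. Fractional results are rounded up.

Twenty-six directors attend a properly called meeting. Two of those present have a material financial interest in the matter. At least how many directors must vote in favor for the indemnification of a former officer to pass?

The indemnification of a former officer requires three-fourths of the disinterested directors present (26 − 2 = 24).
3/4 of 24 = 18.

18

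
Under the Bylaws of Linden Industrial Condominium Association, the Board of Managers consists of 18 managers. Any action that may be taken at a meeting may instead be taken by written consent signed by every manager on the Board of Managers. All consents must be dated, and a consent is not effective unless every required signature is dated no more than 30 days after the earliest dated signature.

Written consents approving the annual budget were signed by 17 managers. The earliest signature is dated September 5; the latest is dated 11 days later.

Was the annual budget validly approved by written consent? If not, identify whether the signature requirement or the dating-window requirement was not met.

Signatures required: every one of 18 — unanimous means all 18, so 18 needed; 17 signed. Insufficient.
Dating window: the latest signature is 11 days after the earliest; the limit is 30 days. Within the window.

Not effective — insufficient signatures.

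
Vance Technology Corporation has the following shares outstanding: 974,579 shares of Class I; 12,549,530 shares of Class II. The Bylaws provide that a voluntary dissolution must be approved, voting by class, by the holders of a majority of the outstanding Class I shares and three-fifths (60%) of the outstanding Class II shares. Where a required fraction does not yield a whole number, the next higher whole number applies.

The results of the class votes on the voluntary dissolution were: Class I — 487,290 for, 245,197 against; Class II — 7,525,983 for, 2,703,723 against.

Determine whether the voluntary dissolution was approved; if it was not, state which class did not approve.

Class I: a majority of 974579 is 487290; 487,290 required, 487,290 in favor — approved.
Class II: 3/5 of 12549530 = 7529718; 7,529,718 required, 7,525,983 in favor — not approved.

Not approved — the Class II shares did not give the required vote.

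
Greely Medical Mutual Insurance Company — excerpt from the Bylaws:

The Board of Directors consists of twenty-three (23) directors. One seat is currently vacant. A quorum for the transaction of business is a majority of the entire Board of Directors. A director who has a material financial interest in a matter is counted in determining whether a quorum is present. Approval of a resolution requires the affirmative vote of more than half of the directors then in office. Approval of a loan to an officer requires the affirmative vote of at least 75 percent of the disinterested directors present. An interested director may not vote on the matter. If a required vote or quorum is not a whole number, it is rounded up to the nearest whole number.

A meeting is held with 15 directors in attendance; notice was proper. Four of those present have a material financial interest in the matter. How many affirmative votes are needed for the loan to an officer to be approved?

The loan to an officer requires three-fourths of the disinterested directors present (15 − 4 = 11).
3/4 of 11 = 8.25, rounded up to 9.

9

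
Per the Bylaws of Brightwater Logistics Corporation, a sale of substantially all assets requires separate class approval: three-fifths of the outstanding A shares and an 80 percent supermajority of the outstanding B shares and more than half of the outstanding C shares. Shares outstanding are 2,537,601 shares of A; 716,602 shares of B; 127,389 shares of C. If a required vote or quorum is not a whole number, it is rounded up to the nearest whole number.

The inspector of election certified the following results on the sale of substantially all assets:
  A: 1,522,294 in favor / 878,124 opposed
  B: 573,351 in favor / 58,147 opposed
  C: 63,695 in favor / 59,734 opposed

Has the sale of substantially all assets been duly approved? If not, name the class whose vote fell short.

Not approved — the A shares did not give the required vote.

A: 3/5 of 2537601 = 1522560.60, rounded up to 1522561; 1,522,561 required, 1,522,294 in favor — not approved.
B: 4/5 of 716602 = 573281.60, rounded up to 573282; 573,282 required, 573,351 in favor — approved.
C: a majority of 127389 is 63695; 63,695 required, 63,695 in favor — approved.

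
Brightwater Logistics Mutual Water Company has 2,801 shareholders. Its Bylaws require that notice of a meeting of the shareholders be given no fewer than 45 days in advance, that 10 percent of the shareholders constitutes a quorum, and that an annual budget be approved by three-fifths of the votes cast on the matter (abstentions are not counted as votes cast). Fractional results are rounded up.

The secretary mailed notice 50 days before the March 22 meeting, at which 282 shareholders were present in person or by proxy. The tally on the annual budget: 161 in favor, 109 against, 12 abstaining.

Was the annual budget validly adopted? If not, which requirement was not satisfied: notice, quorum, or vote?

Notice: 50 days given; 45 required. Satisfied.
Quorum: 10% of 2,801 = 280.10, rounded up to 281; 282 present. Satisfied.
Vote: requires three-fifths of the votes cast (282 − 12 abstaining = 270); 3/5 of 270 = 162, so 162 needed; 161 in favor. Not satisfied.

Invalid — vote requirement not satisfied.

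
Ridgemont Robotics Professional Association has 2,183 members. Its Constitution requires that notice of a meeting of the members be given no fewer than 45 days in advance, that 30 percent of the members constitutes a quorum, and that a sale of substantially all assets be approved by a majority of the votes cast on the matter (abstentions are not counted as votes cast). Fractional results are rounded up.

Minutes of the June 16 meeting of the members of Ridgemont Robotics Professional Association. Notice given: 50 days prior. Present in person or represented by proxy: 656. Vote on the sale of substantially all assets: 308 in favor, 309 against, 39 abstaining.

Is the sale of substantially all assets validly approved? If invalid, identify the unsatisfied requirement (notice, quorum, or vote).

Invalid — vote requirement not satisfied.

Notice: 50 days given; 45 required. Satisfied.
Quorum: 30% of 2,183 = 654.90, rounded up to 655; 656 present. Satisfied.
Vote: requires a majority of the votes cast (656 − 39 abstaining = 617); a majority of 617 is 309, so 309 needed; 308 in favor. Not satisfied.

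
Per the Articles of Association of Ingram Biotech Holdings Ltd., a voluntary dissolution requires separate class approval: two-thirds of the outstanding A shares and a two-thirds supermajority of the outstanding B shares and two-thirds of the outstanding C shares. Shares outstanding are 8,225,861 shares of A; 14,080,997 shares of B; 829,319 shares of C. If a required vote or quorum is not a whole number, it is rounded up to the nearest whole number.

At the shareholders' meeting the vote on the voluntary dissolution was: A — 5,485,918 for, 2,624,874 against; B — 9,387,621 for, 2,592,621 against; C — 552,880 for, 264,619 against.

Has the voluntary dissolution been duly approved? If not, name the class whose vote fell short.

Approved — every class gave the required vote.

A: 2/3 of 8225861 = 5483907.33, rounded up to 5483908; 5,483,908 required, 5,485,918 in favor — approved.
B: 2/3 of 14080997 = 9387331.33, rounded up to 9387332; 9,387,332 required, 9,387,621 in favor — approved.
C: 2/3 of 829319 = 552879.33, rounded up to 552880; 552,880 required, 552,880 in favor — approved.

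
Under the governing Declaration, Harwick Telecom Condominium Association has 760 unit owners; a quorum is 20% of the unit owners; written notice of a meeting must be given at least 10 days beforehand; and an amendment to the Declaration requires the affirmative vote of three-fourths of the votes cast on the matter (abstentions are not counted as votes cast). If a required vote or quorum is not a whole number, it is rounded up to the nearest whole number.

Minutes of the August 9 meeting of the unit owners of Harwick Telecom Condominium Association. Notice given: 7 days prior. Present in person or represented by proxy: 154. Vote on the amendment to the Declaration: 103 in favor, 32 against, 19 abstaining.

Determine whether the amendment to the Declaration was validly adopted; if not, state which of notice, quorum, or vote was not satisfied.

Invalid — notice requirement not satisfied.

Notice: 7 days given; 10 required. Not satisfied.
Quorum: 20% of 760 = 152; 154 present. Satisfied.
Vote: requires three-fourths of the votes cast (154 − 19 abstaining = 135); 3/4 of 135 = 101.25, rounded up to 102, so 102 needed; 103 in favor. Satisfied.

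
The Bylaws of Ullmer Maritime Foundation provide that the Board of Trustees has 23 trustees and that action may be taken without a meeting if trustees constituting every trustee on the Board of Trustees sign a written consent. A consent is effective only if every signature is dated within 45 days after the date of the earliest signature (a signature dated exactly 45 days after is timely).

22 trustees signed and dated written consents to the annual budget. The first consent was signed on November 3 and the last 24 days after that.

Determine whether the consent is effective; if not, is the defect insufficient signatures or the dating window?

Signatures required: the unanimous vote of 23 — unanimous means all 23, so 23 needed; 22 signed. Insufficient.
Dating window: the latest signature is 24 days after the earliest; the limit is 45 days. Within the window.

Not effective — insufficient signatures.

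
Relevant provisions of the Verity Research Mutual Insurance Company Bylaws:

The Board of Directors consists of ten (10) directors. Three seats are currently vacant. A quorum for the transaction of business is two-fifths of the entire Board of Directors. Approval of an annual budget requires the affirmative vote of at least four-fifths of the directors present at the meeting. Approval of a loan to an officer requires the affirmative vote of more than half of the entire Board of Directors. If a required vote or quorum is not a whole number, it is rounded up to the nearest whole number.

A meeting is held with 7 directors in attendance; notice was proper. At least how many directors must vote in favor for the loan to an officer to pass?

6

The loan to an officer requires a majority of the entire Board of Directors (10).
A majority of 10 is 6.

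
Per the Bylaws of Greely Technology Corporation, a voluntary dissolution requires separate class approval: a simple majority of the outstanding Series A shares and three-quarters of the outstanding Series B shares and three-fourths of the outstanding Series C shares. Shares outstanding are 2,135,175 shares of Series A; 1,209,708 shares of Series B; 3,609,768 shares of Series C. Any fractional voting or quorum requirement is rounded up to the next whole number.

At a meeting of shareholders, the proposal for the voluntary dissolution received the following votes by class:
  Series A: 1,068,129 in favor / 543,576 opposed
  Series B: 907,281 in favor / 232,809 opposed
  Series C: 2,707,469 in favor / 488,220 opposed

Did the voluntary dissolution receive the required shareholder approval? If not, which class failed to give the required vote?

Series A: a majority of 2135175 is 1067588; 1,067,588 required, 1,068,129 in favor — approved.
Series B: 3/4 of 1209708 = 907281; 907,281 required, 907,281 in favor — approved.
Series C: 3/4 of 3609768 = 2707326; 2,707,326 required, 2,707,469 in favor — approved.

Approved — every class gave the required vote.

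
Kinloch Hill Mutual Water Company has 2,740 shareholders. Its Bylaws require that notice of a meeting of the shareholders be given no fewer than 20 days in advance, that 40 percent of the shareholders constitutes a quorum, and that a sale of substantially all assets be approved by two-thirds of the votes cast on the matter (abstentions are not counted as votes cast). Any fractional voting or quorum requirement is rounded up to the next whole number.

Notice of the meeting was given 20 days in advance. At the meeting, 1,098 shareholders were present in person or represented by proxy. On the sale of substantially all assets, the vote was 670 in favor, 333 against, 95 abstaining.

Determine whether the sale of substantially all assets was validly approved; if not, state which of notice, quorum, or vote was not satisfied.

Notice: 20 days given; 20 required. Satisfied.
Quorum: 40% of 2,740 = 1,096; 1,098 present. Satisfied.
Vote: requires two-thirds of the votes cast (1,098 − 95 abstaining = 1,003); 2/3 of 1003 = 668.67, rounded up to 669, so 669 needed; 670 in favor. Satisfied.

Valid — all requirements satisfied.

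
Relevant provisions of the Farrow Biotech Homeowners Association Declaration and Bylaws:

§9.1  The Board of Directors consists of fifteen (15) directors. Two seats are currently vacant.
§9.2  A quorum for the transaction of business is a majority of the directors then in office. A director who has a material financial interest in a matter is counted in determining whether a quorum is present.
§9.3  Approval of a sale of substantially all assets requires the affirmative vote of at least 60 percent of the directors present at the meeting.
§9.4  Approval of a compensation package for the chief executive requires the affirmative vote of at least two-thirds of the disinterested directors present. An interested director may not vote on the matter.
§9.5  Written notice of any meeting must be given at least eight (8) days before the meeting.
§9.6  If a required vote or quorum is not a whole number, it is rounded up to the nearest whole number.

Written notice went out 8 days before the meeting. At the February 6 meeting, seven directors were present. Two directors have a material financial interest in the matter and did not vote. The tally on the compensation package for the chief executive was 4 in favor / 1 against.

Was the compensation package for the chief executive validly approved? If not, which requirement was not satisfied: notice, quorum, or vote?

Valid — all requirements satisfied.

Notice: 8 days given; 8 required (8 ≥ 8). Satisfied.
Quorum: 7 present (interested directors count toward quorum); quorum is 7. Satisfied.
Vote: the compensation package for the chief executive requires two-thirds of the disinterested directors present (7 − 2 = 5). 2/3 of 5 = 3.33, rounded up to 4, so 4 affirmative votes are needed; 4 voted in favor. Satisfied.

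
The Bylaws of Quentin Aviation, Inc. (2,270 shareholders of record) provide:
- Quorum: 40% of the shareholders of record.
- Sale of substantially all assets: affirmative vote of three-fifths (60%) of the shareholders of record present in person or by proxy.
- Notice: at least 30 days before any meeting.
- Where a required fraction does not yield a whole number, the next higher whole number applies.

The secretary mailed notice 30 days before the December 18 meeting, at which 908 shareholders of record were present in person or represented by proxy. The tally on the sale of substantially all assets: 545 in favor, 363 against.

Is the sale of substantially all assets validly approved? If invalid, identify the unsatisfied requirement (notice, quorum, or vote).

Valid — all requirements satisfied.

Notice: 30 days given; 30 required. Satisfied.
Quorum: 40% of 2,270 = 908; 908 present. Satisfied.
Vote: requires three-fifths of those present (908); 3/5 of 908 = 544.80, rounded up to 545, so 545 needed; 545 in favor. Satisfied.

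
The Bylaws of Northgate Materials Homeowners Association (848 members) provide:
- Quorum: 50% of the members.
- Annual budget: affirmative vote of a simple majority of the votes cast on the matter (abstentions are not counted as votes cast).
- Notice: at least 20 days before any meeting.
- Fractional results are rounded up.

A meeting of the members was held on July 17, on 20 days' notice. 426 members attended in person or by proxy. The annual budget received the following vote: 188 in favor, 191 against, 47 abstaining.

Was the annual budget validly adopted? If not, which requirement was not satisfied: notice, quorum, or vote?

Notice: 20 days given; 20 required. Satisfied.
Quorum: 50% of 848 = 424; 426 present. Satisfied.
Vote: requires a majority of the votes cast (426 − 47 abstaining = 379); a majority of 379 is 190, so 190 needed; 188 in favor. Not satisfied.

Invalid — vote requirement not satisfied.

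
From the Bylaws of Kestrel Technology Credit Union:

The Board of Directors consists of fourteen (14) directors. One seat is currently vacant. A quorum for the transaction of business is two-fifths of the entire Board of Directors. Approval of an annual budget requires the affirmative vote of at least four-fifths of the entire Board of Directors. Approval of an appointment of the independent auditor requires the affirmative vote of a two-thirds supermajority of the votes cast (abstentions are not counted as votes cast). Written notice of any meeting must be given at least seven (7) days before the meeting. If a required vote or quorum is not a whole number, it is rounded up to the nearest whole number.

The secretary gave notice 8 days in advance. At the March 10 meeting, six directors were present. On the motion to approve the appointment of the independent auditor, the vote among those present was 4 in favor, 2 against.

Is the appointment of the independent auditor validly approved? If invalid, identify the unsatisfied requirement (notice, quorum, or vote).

Valid — all requirements satisfied.

Notice: 8 days given; 7 required (8 ≥ 7). Satisfied.
Quorum: 6 present; quorum is 6. Satisfied.
Vote: the appointment of the independent auditor requires two-thirds of the votes cast (6). 2/3 of 6 = 4, so 4 affirmative votes are needed; 4 voted in favor. Satisfied.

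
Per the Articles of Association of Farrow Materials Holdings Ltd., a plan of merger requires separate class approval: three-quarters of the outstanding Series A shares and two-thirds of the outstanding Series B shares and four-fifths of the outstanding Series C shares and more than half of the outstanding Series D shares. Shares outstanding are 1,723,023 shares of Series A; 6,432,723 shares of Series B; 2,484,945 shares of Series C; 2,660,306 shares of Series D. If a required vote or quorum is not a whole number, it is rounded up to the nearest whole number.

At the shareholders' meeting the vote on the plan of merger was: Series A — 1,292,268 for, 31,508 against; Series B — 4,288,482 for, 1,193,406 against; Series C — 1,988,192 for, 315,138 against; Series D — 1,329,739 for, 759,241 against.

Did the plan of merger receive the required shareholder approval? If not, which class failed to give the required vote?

Series A: 3/4 of 1723023 = 1292267.25, rounded up to 1292268; 1,292,268 required, 1,292,268 in favor — approved.
Series B: 2/3 of 6432723 = 4288482; 4,288,482 required, 4,288,482 in favor — approved.
Series C: 4/5 of 2484945 = 1987956; 1,987,956 required, 1,988,192 in favor — approved.
Series D: a majority of 2660306 is 1330154; 1,330,154 required, 1,329,739 in favor — not approved.

Not approved — the Series D shares did not give the required vote.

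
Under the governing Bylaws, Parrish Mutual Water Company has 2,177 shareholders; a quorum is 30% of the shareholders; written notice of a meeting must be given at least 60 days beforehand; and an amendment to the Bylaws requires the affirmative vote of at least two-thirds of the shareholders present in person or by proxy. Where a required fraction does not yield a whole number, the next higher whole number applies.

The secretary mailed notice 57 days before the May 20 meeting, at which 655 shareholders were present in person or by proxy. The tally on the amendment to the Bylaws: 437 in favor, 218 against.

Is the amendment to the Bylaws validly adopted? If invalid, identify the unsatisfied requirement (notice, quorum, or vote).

Notice: 57 days given; 60 required. Not satisfied.
Quorum: 30% of 2,177 = 653.10, rounded up to 654; 655 present. Satisfied.
Vote: requires two-thirds of those present (655); 2/3 of 655 = 436.67, rounded up to 437, so 437 needed; 437 in favor. Satisfied.

Invalid — notice requirement not satisfied.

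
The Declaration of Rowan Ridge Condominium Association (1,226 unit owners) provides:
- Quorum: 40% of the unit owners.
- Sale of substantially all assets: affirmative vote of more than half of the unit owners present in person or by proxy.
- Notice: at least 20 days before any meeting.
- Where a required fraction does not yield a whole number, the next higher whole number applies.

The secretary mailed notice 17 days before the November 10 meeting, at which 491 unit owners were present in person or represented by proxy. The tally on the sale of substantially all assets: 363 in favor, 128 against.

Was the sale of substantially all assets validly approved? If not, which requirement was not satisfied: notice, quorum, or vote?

Notice: 17 days given; 20 required. Not satisfied.
Quorum: 40% of 1,226 = 490.40, rounded up to 491; 491 present. Satisfied.
Vote: requires a majority of those present (491); a majority of 491 is 246, so 246 needed; 363 in favor. Satisfied.

Invalid — notice requirement not satisfied.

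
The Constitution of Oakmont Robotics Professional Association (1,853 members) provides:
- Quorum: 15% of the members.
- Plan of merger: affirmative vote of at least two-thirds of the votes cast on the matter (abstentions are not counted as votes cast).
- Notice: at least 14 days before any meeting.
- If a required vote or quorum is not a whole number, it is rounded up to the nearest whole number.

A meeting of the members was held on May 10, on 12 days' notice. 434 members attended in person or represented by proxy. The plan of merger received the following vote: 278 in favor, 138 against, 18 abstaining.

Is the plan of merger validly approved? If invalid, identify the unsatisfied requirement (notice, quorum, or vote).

Notice: 12 days given; 14 required. Not satisfied.
Quorum: 15% of 1,853 = 277.95, rounded up to 278; 434 present. Satisfied.
Vote: requires two-thirds of the votes cast (434 − 18 abstaining = 416); 2/3 of 416 = 277.33, rounded up to 278, so 278 needed; 278 in favor. Satisfied.

Invalid — notice requirement not satisfied.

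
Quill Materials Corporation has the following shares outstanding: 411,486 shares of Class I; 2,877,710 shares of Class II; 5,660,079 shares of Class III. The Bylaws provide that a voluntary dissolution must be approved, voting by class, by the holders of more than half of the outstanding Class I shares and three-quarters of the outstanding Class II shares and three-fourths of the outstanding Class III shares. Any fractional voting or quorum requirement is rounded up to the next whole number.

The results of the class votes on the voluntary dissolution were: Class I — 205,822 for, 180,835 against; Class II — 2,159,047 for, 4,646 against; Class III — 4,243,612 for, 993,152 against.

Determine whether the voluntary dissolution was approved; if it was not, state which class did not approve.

Class I: a majority of 411486 is 205744; 205,744 required, 205,822 in favor — approved.
Class II: 3/4 of 2877710 = 2158282.50, rounded up to 2158283; 2,158,283 required, 2,159,047 in favor — approved.
Class III: 3/4 of 5660079 = 4245059.25, rounded up to 4245060; 4,245,060 required, 4,243,612 in favor — not approved.

Not approved — the Class III shares did not give the required vote.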